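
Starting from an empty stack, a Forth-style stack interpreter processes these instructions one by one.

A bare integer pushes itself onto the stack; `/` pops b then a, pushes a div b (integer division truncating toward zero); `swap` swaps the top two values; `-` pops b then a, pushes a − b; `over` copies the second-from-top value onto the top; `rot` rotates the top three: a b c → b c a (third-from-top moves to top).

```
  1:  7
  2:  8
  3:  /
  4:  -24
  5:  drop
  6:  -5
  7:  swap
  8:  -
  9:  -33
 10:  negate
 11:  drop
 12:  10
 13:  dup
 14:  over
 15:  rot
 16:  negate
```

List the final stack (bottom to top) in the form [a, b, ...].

7      → 7
8      → 7 8
/      → 0
-24    → 0 -24
drop   → 0
-5     → 0 -5
swap   → -5 0
-      → -5
-33    → -5 -33
negate → -5 33
drop   → -5
10     → -5 10
dup    → -5 10 10
over   → -5 10 10 10
rot    → -5 10 10 10
negate → -5 10 10 -10

[-5, 10, 10, -10]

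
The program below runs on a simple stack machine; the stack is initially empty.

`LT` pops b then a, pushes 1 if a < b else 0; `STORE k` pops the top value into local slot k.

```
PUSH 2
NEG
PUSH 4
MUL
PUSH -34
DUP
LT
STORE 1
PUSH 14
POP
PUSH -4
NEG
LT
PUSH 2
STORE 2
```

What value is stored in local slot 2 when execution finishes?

PUSH 2   → [2]
NEG      → [-2]
PUSH 4   → [-2, 4]
MUL      → [-8]
PUSH -34 → [-8, -34]
DUP      → [-8, -34, -34]
LT       → [-8, 0]
STORE 1  → [-8]
PUSH 14  → [-8, 14]
POP      → [-8]
PUSH -4  → [-8, -4]
NEG      → [-8, 4]
LT       → [1]
PUSH 2   → [1, 2]
STORE 2  → [1]

2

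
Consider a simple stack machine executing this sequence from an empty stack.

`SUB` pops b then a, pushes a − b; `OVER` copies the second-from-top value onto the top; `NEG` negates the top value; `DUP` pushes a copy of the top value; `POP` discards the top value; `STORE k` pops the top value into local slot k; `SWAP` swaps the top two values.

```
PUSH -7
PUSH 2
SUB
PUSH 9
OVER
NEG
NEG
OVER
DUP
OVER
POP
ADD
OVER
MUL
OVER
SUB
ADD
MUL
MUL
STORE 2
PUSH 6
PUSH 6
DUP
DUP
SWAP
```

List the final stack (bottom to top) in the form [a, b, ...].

PUSH -7 -> -7
PUSH 2  -> -7 2
SUB     -> -9
PUSH 9  -> -9 9
OVER    -> -9 9 -9
NEG     -> -9 9 9
NEG     -> -9 9 -9
OVER    -> -9 9 -9 9
DUP     -> -9 9 -9 9 9
OVER    -> -9 9 -9 9 9 9
POP     -> -9 9 -9 9 9
ADD     -> -9 9 -9 18
OVER    -> -9 9 -9 18 -9
MUL     -> -9 9 -9 -162
OVER    -> -9 9 -9 -162 -9
SUB     -> -9 9 -9 -153
ADD     -> -9 9 -162
MUL     -> -9 -1458
MUL     -> 13122
STORE 2 -> (empty)
PUSH 6  -> 6
PUSH 6  -> 6 6
DUP     -> 6 6 6
DUP     -> 6 6 6 6
SWAP    -> 6 6 6 6

[6, 6, 6, 6]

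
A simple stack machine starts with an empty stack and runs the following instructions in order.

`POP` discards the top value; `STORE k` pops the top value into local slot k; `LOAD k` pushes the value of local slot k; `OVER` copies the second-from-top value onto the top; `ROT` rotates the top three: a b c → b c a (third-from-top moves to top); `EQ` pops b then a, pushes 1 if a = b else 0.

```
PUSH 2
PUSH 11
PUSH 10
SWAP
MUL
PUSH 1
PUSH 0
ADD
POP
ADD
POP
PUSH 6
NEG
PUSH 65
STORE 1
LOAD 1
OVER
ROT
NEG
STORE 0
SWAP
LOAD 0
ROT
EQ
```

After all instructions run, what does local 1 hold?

PUSH 2  : [2]
PUSH 11 : [2, 11]
PUSH 10 : [2, 11, 10]
SWAP    : [2, 10, 11]
MUL     : [2, 110]
PUSH 1  : [2, 110, 1]
PUSH 0  : [2, 110, 1, 0]
ADD     : [2, 110, 1]
POP     : [2, 110]
ADD     : [112]
POP     : []
PUSH 6  : [6]
NEG     : [-6]
PUSH 65 : [-6, 65]
STORE 1 : [-6]
LOAD 1  : [-6, 65]
OVER    : [-6, 65, -6]
ROT     : [65, -6, -6]
NEG     : [65, -6, 6]
STORE 0 : [65, -6]
SWAP    : [-6, 65]
LOAD 0  : [-6, 65, 6]
ROT     : [65, 6, -6]
EQ      : [65, 0]

65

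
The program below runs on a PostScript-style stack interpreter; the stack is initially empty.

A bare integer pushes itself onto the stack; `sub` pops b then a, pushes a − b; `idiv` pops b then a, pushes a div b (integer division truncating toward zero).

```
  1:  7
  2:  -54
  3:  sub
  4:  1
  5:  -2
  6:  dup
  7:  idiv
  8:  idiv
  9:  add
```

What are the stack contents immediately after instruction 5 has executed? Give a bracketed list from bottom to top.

7   : [7]
-54 : [7, -54]
sub : [61]
1   : [61, 1]
-2  : [61, 1, -2]

[61, 1, -2]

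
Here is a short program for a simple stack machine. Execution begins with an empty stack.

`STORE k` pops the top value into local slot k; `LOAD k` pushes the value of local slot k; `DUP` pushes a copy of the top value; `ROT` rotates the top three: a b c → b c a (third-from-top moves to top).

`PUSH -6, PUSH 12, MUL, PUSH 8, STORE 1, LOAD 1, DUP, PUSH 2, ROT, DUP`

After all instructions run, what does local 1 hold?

8

PUSH -6  -6
PUSH 12  -6 12
MUL      -72
PUSH 8   -72 8
STORE 1  -72
LOAD 1   -72 8
DUP      -72 8 8
PUSH 2   -72 8 8 2
ROT      -72 8 2 8
DUP      -72 8 2 8 8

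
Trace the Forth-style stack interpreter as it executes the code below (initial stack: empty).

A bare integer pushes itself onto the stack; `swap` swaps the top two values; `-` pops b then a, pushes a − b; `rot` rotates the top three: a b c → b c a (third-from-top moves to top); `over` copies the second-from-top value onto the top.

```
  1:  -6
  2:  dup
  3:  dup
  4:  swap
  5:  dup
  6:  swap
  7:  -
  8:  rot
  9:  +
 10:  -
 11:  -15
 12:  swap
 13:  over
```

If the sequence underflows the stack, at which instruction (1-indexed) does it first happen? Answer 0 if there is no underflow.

0

-6   -> -6
dup  -> -6 -6
dup  -> -6 -6 -6
swap -> -6 -6 -6
dup  -> -6 -6 -6 -6
swap -> -6 -6 -6 -6
-    -> -6 -6 0
rot  -> -6 0 -6
+    -> -6 -6
-    -> 0
-15  -> 0 -15
swap -> -15 0
over -> -15 0 -15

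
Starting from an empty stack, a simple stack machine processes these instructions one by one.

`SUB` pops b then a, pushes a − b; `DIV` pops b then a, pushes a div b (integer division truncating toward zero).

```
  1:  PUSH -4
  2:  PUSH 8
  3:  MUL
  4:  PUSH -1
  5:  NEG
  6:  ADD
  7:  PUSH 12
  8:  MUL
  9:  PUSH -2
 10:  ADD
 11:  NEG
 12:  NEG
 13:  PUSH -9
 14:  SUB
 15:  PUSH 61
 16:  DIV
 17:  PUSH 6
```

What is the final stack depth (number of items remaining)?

2

PUSH -4  [-4]
PUSH 8   [-4, 8]
MUL      [-32]
PUSH -1  [-32, -1]
NEG      [-32, 1]
ADD      [-31]
PUSH 12  [-31, 12]
MUL      [-372]
PUSH -2  [-372, -2]
ADD      [-374]
NEG      [374]
NEG      [-374]
PUSH -9  [-374, -9]
SUB      [-365]
PUSH 61  [-365, 61]
DIV      [-5]
PUSH 6   [-5, 6]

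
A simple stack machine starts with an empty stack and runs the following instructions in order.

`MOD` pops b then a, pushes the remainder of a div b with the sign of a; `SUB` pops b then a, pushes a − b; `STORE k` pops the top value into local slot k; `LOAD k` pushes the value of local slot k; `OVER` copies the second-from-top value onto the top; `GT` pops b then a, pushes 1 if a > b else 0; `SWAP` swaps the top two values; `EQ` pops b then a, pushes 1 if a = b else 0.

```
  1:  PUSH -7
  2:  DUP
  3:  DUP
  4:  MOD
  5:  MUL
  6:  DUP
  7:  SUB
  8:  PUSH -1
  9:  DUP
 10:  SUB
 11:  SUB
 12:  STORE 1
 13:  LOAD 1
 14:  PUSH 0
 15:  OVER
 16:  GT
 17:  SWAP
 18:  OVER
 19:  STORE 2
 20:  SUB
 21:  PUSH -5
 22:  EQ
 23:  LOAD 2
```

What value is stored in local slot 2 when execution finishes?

0

PUSH -7 : [-7]
DUP     : [-7, -7]
DUP     : [-7, -7, -7]
MOD     : [-7, 0]
MUL     : [0]
DUP     : [0, 0]
SUB     : [0]
PUSH -1 : [0, -1]
DUP     : [0, -1, -1]
SUB     : [0, 0]
SUB     : [0]
STORE 1 : []
LOAD 1  : [0]
PUSH 0  : [0, 0]
OVER    : [0, 0, 0]
GT      : [0, 0]
SWAP    : [0, 0]
OVER    : [0, 0, 0]
STORE 2 : [0, 0]
SUB     : [0]
PUSH -5 : [0, -5]
EQ      : [0]
LOAD 2  : [0, 0]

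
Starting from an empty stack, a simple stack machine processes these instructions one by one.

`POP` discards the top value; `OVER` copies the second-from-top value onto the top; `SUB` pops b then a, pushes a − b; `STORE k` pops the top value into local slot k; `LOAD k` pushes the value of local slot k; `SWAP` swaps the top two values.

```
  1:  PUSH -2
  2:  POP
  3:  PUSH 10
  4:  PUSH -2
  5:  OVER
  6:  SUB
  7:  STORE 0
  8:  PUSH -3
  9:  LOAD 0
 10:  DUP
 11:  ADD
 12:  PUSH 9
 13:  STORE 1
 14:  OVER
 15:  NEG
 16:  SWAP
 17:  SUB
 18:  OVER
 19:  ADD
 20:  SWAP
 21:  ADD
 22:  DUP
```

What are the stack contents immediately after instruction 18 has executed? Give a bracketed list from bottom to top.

[10, -3, 27, -3]

PUSH -2 : [-2]
POP     : []
PUSH 10 : [10]
PUSH -2 : [10, -2]
OVER    : [10, -2, 10]
SUB     : [10, -12]
STORE 0 : [10]
PUSH -3 : [10, -3]
LOAD 0  : [10, -3, -12]
DUP     : [10, -3, -12, -12]
ADD     : [10, -3, -24]
PUSH 9  : [10, -3, -24, 9]
STORE 1 : [10, -3, -24]
OVER    : [10, -3, -24, -3]
NEG     : [10, -3, -24, 3]
SWAP    : [10, -3, 3, -24]
SUB     : [10, -3, 27]
OVER    : [10, -3, 27, -3]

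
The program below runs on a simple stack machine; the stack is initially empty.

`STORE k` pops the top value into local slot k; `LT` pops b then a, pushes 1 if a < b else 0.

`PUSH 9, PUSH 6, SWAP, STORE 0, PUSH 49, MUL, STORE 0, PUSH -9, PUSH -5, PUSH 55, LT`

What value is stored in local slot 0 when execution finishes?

PUSH 9  -> 9
PUSH 6  -> 9 6
SWAP    -> 6 9
STORE 0 -> 6
PUSH 49 -> 6 49
MUL     -> 294
STORE 0 -> (empty)
PUSH -9 -> -9
PUSH -5 -> -9 -5
PUSH 55 -> -9 -5 55
LT      -> -9 1

294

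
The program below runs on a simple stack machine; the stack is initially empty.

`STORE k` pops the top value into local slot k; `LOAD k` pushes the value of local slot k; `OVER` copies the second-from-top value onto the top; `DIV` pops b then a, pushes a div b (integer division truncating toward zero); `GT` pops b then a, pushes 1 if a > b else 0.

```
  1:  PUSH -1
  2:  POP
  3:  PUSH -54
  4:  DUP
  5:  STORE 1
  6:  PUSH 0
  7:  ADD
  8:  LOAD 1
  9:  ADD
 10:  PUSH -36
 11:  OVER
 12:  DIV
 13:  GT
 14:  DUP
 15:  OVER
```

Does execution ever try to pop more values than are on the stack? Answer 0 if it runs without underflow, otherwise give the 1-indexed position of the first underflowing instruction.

0

PUSH -1  -> -1
POP      -> (empty)
PUSH -54 -> -54
DUP      -> -54 -54
STORE 1  -> -54
PUSH 0   -> -54 0
ADD      -> -54
LOAD 1   -> -54 -54
ADD      -> -108
PUSH -36 -> -108 -36
OVER     -> -108 -36 -108
DIV      -> -108 0
GT       -> 0
DUP      -> 0 0
OVER     -> 0 0 0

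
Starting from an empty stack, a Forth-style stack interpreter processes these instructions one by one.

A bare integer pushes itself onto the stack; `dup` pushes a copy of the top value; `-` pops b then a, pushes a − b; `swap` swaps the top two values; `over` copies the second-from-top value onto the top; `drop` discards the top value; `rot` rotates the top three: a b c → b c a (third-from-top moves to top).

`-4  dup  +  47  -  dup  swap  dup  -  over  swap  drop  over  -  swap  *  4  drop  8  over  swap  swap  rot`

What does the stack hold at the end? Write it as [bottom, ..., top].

-4   -> -4
dup  -> -4 -4
+    -> -8
47   -> -8 47
-    -> -55
dup  -> -55 -55
swap -> -55 -55
dup  -> -55 -55 -55
-    -> -55 0
over -> -55 0 -55
swap -> -55 -55 0
drop -> -55 -55
over -> -55 -55 -55
-    -> -55 0
swap -> 0 -55
*    -> 0
4    -> 0 4
drop -> 0
8    -> 0 8
over -> 0 8 0
swap -> 0 0 8
swap -> 0 8 0
rot  -> 8 0 0

[8, 0, 0]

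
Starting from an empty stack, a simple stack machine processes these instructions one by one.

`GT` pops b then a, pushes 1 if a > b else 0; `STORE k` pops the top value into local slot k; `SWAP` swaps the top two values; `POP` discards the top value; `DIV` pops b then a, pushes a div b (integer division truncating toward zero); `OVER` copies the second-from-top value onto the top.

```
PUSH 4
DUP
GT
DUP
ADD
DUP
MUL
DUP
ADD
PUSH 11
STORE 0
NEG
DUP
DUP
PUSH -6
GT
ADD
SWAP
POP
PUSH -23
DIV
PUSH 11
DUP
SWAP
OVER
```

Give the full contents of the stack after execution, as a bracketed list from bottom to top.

PUSH 4   : [4]
DUP      : [4, 4]
GT       : [0]
DUP      : [0, 0]
ADD      : [0]
DUP      : [0, 0]
MUL      : [0]
DUP      : [0, 0]
ADD      : [0]
PUSH 11  : [0, 11]
STORE 0  : [0]
NEG      : [0]
DUP      : [0, 0]
DUP      : [0, 0, 0]
PUSH -6  : [0, 0, 0, -6]
GT       : [0, 0, 1]
ADD      : [0, 1]
SWAP     : [1, 0]
POP      : [1]
PUSH -23 : [1, -23]
DIV      : [0]
PUSH 11  : [0, 11]
DUP      : [0, 11, 11]
SWAP     : [0, 11, 11]
OVER     : [0, 11, 11, 11]

[0, 11, 11, 11]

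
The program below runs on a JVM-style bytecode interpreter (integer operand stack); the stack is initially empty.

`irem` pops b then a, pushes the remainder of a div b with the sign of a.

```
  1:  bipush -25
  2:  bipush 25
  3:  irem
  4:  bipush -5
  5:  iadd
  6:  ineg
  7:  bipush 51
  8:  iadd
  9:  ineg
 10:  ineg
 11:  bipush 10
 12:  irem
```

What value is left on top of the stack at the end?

6

bipush -25 -> [-25]
bipush 25  -> [-25, 25]
irem       -> [0]
bipush -5  -> [0, -5]
iadd       -> [-5]
ineg       -> [5]
bipush 51  -> [5, 51]
iadd       -> [56]
ineg       -> [-56]
ineg       -> [56]
bipush 10  -> [56, 10]
irem       -> [6]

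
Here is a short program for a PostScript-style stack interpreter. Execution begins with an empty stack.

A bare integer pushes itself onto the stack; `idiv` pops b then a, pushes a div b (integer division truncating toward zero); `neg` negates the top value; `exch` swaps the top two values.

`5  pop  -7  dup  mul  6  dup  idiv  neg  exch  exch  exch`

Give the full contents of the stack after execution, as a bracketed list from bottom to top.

[-1, 49]

5    → [5]
pop  → []
-7   → [-7]
dup  → [-7, -7]
mul  → [49]
6    → [49, 6]
dup  → [49, 6, 6]
idiv → [49, 1]
neg  → [49, -1]
exch → [-1, 49]
exch → [49, -1]
exch → [-1, 49]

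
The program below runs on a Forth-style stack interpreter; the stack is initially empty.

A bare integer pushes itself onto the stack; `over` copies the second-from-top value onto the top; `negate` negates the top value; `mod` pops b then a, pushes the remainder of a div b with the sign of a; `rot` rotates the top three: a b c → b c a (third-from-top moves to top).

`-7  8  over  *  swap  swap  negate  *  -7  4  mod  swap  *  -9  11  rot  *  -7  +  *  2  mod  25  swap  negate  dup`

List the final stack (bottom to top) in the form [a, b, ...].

-7     → [-7]
8      → [-7, 8]
over   → [-7, 8, -7]
*      → [-7, -56]
swap   → [-56, -7]
swap   → [-7, -56]
negate → [-7, 56]
*      → [-392]
-7     → [-392, -7]
4      → [-392, -7, 4]
mod    → [-392, -3]
swap   → [-3, -392]
*      → [1176]
-9     → [1176, -9]
11     → [1176, -9, 11]
rot    → [-9, 11, 1176]
*      → [-9, 12936]
-7     → [-9, 12936, -7]
+      → [-9, 12929]
*      → [-116361]
2      → [-116361, 2]
mod    → [-1]
25     → [-1, 25]
swap   → [25, -1]
negate → [25, 1]
dup    → [25, 1, 1]

[25, 1, 1]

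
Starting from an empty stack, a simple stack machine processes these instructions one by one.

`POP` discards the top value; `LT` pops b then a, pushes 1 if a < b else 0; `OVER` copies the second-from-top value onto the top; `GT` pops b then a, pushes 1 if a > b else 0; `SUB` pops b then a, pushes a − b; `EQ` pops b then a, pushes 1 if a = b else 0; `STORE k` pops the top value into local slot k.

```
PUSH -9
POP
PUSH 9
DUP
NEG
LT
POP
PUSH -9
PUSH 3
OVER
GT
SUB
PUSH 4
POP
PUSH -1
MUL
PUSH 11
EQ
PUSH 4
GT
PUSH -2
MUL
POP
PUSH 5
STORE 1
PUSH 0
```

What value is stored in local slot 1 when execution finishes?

PUSH -9 -> -9
POP     -> (empty)
PUSH 9  -> 9
DUP     -> 9 9
NEG     -> 9 -9
LT      -> 0
POP     -> (empty)
PUSH -9 -> -9
PUSH 3  -> -9 3
OVER    -> -9 3 -9
GT      -> -9 1
SUB     -> -10
PUSH 4  -> -10 4
POP     -> -10
PUSH -1 -> -10 -1
MUL     -> 10
PUSH 11 -> 10 11
EQ      -> 0
PUSH 4  -> 0 4
GT      -> 0
PUSH -2 -> 0 -2
MUL     -> 0
POP     -> (empty)
PUSH 5  -> 5
STORE 1 -> (empty)
PUSH 0  -> 0

5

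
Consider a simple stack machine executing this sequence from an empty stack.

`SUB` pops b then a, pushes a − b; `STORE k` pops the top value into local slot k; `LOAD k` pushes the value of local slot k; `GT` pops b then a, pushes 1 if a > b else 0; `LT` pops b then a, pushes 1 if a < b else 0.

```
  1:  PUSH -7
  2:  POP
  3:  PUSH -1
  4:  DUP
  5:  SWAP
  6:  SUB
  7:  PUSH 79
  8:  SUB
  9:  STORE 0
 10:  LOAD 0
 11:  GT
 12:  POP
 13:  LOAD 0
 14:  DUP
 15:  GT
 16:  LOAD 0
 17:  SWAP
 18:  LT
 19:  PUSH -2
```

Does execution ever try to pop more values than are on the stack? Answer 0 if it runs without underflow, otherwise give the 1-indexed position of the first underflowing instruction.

11

PUSH -7 → -7
POP     → (empty)
PUSH -1 → -1
DUP     → -1 -1
SWAP    → -1 -1
SUB     → 0
PUSH 79 → 0 79
SUB     → -79
STORE 0 → (empty)
LOAD 0  → -79
GT  — needs 2 operands, stack has 1 → underflow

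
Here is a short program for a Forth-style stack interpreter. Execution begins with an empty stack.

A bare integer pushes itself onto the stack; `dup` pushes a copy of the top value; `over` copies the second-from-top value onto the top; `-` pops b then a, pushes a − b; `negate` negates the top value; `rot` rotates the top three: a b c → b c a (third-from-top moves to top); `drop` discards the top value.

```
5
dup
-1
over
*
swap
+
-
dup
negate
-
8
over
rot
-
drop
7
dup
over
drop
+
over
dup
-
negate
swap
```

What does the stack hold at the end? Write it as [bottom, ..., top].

5      : 5
dup    : 5 5
-1     : 5 5 -1
over   : 5 5 -1 5
*      : 5 5 -5
swap   : 5 -5 5
+      : 5 0
-      : 5
dup    : 5 5
negate : 5 -5
-      : 10
8      : 10 8
over   : 10 8 10
rot    : 8 10 10
-      : 8 0
drop   : 8
7      : 8 7
dup    : 8 7 7
over   : 8 7 7 7
drop   : 8 7 7
+      : 8 14
over   : 8 14 8
dup    : 8 14 8 8
-      : 8 14 0
negate : 8 14 0
swap   : 8 0 14

[8, 0, 14]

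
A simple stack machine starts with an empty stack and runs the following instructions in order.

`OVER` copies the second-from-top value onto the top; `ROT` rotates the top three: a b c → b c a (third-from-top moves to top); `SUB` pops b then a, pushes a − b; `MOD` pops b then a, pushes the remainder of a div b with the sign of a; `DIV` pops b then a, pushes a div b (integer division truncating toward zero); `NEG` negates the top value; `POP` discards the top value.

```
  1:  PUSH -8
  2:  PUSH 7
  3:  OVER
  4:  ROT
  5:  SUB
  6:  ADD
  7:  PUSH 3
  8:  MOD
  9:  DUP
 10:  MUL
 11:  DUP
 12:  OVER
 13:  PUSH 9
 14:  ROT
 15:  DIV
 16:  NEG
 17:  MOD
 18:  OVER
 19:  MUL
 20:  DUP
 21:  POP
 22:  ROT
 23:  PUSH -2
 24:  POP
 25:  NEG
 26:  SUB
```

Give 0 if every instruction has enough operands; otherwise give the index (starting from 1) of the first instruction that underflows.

22

PUSH -8 → -8
PUSH 7  → -8 7
OVER    → -8 7 -8
ROT     → 7 -8 -8
SUB     → 7 0
ADD     → 7
PUSH 3  → 7 3
MOD     → 1
DUP     → 1 1
MUL     → 1
DUP     → 1 1
OVER    → 1 1 1
PUSH 9  → 1 1 1 9
ROT     → 1 1 9 1
DIV     → 1 1 9
NEG     → 1 1 -9
MOD     → 1 1
OVER    → 1 1 1
MUL     → 1 1
DUP     → 1 1 1
POP     → 1 1
ROT  — needs 3 operands, stack has 2 → underflow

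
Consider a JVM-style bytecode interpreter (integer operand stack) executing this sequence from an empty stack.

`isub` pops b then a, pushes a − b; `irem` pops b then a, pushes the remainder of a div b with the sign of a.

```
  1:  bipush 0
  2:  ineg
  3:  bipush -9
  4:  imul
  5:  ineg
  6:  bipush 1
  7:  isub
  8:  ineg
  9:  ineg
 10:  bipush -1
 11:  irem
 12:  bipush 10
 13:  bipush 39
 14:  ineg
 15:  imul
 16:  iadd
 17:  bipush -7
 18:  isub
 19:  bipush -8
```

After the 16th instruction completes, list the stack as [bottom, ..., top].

bipush 0   [0]
ineg       [0]
bipush -9  [0, -9]
imul       [0]
ineg       [0]
bipush 1   [0, 1]
isub       [-1]
ineg       [1]
ineg       [-1]
bipush -1  [-1, -1]
irem       [0]
bipush 10  [0, 10]
bipush 39  [0, 10, 39]
ineg       [0, 10, -39]
imul       [0, -390]
iadd       [-390]

[-390]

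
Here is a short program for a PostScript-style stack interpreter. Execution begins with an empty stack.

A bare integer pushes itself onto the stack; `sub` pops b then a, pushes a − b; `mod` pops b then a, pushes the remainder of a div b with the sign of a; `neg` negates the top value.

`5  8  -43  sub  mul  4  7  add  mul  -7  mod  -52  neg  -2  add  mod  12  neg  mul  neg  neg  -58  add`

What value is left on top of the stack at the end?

-118

5   : 5
8   : 5 8
-43 : 5 8 -43
sub : 5 51
mul : 255
4   : 255 4
7   : 255 4 7
add : 255 11
mul : 2805
-7  : 2805 -7
mod : 5
-52 : 5 -52
neg : 5 52
-2  : 5 52 -2
add : 5 50
mod : 5
12  : 5 12
neg : 5 -12
mul : -60
neg : 60
neg : -60
-58 : -60 -58
add : -118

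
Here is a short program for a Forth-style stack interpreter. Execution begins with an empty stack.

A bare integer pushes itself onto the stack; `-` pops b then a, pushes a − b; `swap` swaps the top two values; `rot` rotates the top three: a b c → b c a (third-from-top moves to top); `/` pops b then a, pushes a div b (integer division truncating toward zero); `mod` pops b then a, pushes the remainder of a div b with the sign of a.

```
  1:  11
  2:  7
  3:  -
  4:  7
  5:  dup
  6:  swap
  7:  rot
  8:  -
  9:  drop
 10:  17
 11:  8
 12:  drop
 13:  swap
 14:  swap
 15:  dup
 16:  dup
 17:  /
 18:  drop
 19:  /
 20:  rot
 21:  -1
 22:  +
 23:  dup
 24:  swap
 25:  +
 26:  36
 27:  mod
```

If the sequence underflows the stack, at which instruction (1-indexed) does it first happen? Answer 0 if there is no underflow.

11   -> [11]
7    -> [11, 7]
-    -> [4]
7    -> [4, 7]
dup  -> [4, 7, 7]
swap -> [4, 7, 7]
rot  -> [7, 7, 4]
-    -> [7, 3]
drop -> [7]
17   -> [7, 17]
8    -> [7, 17, 8]
drop -> [7, 17]
swap -> [17, 7]
swap -> [7, 17]
dup  -> [7, 17, 17]
dup  -> [7, 17, 17, 17]
/    -> [7, 17, 1]
drop -> [7, 17]
/    -> [0]
rot  — needs 3 operands, stack has 1 → underflow

20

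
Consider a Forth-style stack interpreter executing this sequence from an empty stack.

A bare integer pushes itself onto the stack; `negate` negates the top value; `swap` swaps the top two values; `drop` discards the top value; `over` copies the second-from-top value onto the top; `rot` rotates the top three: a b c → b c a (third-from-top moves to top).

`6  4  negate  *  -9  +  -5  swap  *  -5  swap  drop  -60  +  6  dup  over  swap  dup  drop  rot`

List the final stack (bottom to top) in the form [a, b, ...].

6      : 6
4      : 6 4
negate : 6 -4
*      : -24
-9     : -24 -9
+      : -33
-5     : -33 -5
swap   : -5 -33
*      : 165
-5     : 165 -5
swap   : -5 165
drop   : -5
-60    : -5 -60
+      : -65
6      : -65 6
dup    : -65 6 6
over   : -65 6 6 6
swap   : -65 6 6 6
dup    : -65 6 6 6 6
drop   : -65 6 6 6
rot    : -65 6 6 6

[-65, 6, 6, 6]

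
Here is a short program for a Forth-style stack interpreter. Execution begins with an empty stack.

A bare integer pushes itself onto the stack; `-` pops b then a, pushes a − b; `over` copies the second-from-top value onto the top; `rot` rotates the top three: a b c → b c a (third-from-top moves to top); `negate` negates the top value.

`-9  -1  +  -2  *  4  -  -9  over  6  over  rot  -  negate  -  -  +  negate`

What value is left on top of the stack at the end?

-1

-9      -9
-1      -9 -1
+       -10
-2      -10 -2
*       20
4       20 4
-       16
-9      16 -9
over    16 -9 16
6       16 -9 16 6
over    16 -9 16 6 16
rot     16 -9 6 16 16
-       16 -9 6 0
negate  16 -9 6 0
-       16 -9 6
-       16 -15
+       1
negate  -1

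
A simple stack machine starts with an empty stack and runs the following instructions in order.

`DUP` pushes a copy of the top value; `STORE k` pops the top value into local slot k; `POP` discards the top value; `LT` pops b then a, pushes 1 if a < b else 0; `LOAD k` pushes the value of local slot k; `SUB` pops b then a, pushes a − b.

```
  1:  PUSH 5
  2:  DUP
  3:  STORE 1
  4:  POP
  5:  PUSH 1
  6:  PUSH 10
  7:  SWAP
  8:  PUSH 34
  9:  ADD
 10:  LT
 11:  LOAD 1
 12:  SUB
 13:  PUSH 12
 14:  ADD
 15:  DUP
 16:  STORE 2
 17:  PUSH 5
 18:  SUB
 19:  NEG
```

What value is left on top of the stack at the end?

-3

PUSH 5  : [5]
DUP     : [5, 5]
STORE 1 : [5]
POP     : []
PUSH 1  : [1]
PUSH 10 : [1, 10]
SWAP    : [10, 1]
PUSH 34 : [10, 1, 34]
ADD     : [10, 35]
LT      : [1]
LOAD 1  : [1, 5]
SUB     : [-4]
PUSH 12 : [-4, 12]
ADD     : [8]
DUP     : [8, 8]
STORE 2 : [8]
PUSH 5  : [8, 5]
SUB     : [3]
NEG     : [-3]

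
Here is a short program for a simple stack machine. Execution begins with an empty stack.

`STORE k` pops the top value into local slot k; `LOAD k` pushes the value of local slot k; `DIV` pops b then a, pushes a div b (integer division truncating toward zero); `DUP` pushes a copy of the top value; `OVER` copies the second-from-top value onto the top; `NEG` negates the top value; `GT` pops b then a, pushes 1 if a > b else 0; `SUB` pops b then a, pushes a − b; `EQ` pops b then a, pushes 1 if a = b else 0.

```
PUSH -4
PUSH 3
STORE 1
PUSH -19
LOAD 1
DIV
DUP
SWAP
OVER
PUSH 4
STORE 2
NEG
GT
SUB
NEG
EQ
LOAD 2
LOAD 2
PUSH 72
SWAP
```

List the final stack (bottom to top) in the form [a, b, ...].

PUSH -4  → -4
PUSH 3   → -4 3
STORE 1  → -4
PUSH -19 → -4 -19
LOAD 1   → -4 -19 3
DIV      → -4 -6
DUP      → -4 -6 -6
SWAP     → -4 -6 -6
OVER     → -4 -6 -6 -6
PUSH 4   → -4 -6 -6 -6 4
STORE 2  → -4 -6 -6 -6
NEG      → -4 -6 -6 6
GT       → -4 -6 0
SUB      → -4 -6
NEG      → -4 6
EQ       → 0
LOAD 2   → 0 4
LOAD 2   → 0 4 4
PUSH 72  → 0 4 4 72
SWAP     → 0 4 72 4

[0, 4, 72, 4]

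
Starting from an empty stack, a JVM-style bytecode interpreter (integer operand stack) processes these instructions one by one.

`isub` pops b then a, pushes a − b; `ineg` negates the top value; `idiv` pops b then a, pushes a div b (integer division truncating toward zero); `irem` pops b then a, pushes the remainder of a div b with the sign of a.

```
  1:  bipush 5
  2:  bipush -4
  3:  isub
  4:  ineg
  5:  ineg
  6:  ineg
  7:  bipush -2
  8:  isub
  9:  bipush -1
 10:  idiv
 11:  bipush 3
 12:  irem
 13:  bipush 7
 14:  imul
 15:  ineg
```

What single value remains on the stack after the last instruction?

bipush 5   5
bipush -4  5 -4
isub       9
ineg       -9
ineg       9
ineg       -9
bipush -2  -9 -2
isub       -7
bipush -1  -7 -1
idiv       7
bipush 3   7 3
irem       1
bipush 7   1 7
imul       7
ineg       -7

-7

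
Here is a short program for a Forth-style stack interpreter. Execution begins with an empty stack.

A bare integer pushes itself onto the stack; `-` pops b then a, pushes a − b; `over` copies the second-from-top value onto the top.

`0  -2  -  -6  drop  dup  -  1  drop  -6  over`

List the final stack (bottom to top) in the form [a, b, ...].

0    → 0
-2   → 0 -2
-    → 2
-6   → 2 -6
drop → 2
dup  → 2 2
-    → 0
1    → 0 1
drop → 0
-6   → 0 -6
over → 0 -6 0

[0, -6, 0]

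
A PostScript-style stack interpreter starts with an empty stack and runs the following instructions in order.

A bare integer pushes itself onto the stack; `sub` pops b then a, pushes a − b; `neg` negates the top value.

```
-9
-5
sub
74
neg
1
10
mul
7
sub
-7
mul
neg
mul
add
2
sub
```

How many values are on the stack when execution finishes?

-9  → [-9]
-5  → [-9, -5]
sub → [-4]
74  → [-4, 74]
neg → [-4, -74]
1   → [-4, -74, 1]
10  → [-4, -74, 1, 10]
mul → [-4, -74, 10]
7   → [-4, -74, 10, 7]
sub → [-4, -74, 3]
-7  → [-4, -74, 3, -7]
mul → [-4, -74, -21]
neg → [-4, -74, 21]
mul → [-4, -1554]
add → [-1558]
2   → [-1558, 2]
sub → [-1560]

1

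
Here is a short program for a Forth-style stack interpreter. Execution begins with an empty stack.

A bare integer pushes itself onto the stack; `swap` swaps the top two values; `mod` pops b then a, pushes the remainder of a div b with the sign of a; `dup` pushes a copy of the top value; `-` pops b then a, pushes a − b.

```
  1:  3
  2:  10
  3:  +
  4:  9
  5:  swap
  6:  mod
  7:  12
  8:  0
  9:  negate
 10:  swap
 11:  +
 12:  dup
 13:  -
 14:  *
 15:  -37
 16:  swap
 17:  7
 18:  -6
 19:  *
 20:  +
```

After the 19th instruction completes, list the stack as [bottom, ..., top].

3      : [3]
10     : [3, 10]
+      : [13]
9      : [13, 9]
swap   : [9, 13]
mod    : [9]
12     : [9, 12]
0      : [9, 12, 0]
negate : [9, 12, 0]
swap   : [9, 0, 12]
+      : [9, 12]
dup    : [9, 12, 12]
-      : [9, 0]
*      : [0]
-37    : [0, -37]
swap   : [-37, 0]
7      : [-37, 0, 7]
-6     : [-37, 0, 7, -6]
*      : [-37, 0, -42]

[-37, 0, -42]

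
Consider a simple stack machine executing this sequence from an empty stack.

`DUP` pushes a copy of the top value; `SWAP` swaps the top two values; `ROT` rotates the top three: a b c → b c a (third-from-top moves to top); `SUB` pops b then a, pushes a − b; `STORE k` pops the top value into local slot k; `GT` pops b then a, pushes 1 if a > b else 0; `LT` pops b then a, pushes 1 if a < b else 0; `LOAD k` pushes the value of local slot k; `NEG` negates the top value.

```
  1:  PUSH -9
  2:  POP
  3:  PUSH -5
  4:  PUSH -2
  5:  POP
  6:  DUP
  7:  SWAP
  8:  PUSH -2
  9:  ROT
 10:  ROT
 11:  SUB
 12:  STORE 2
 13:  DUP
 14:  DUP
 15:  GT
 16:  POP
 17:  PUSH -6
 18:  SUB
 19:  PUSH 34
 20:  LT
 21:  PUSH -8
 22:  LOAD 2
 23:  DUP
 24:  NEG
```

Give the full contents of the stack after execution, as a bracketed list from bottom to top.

[1, -8, 0, 0]

PUSH -9 : -9
POP     : (empty)
PUSH -5 : -5
PUSH -2 : -5 -2
POP     : -5
DUP     : -5 -5
SWAP    : -5 -5
PUSH -2 : -5 -5 -2
ROT     : -5 -2 -5
ROT     : -2 -5 -5
SUB     : -2 0
STORE 2 : -2
DUP     : -2 -2
DUP     : -2 -2 -2
GT      : -2 0
POP     : -2
PUSH -6 : -2 -6
SUB     : 4
PUSH 34 : 4 34
LT      : 1
PUSH -8 : 1 -8
LOAD 2  : 1 -8 0
DUP     : 1 -8 0 0
NEG     : 1 -8 0 0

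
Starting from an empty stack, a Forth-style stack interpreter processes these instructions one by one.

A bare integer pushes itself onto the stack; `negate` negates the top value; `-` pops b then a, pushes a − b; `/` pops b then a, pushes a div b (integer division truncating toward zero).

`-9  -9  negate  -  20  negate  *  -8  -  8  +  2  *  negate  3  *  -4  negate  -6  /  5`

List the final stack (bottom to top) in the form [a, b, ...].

-9     : [-9]
-9     : [-9, -9]
negate : [-9, 9]
-      : [-18]
20     : [-18, 20]
negate : [-18, -20]
*      : [360]
-8     : [360, -8]
-      : [368]
8      : [368, 8]
+      : [376]
2      : [376, 2]
*      : [752]
negate : [-752]
3      : [-752, 3]
*      : [-2256]
-4     : [-2256, -4]
negate : [-2256, 4]
-6     : [-2256, 4, -6]
/      : [-2256, 0]
5      : [-2256, 0, 5]

[-2256, 0, 5]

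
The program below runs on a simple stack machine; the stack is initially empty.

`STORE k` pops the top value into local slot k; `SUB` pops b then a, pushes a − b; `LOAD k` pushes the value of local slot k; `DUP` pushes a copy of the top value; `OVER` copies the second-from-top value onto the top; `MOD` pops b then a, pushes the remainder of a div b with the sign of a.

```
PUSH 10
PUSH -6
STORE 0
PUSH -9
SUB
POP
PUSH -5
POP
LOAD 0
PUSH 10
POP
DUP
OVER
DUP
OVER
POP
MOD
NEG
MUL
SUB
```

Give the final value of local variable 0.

-6

PUSH 10 -> 10
PUSH -6 -> 10 -6
STORE 0 -> 10
PUSH -9 -> 10 -9
SUB     -> 19
POP     -> (empty)
PUSH -5 -> -5
POP     -> (empty)
LOAD 0  -> -6
PUSH 10 -> -6 10
POP     -> -6
DUP     -> -6 -6
OVER    -> -6 -6 -6
DUP     -> -6 -6 -6 -6
OVER    -> -6 -6 -6 -6 -6
POP     -> -6 -6 -6 -6
MOD     -> -6 -6 0
NEG     -> -6 -6 0
MUL     -> -6 0
SUB     -> -6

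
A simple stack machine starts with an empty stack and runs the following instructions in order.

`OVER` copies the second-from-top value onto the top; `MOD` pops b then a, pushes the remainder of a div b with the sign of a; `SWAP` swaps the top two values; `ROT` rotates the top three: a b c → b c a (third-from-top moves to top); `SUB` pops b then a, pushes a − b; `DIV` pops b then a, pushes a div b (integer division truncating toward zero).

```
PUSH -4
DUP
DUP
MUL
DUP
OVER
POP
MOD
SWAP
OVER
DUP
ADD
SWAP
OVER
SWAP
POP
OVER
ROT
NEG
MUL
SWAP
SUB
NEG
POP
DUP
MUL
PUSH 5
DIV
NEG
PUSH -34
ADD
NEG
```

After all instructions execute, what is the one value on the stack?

34

PUSH -4  -> [-4]
DUP      -> [-4, -4]
DUP      -> [-4, -4, -4]
MUL      -> [-4, 16]
DUP      -> [-4, 16, 16]
OVER     -> [-4, 16, 16, 16]
POP      -> [-4, 16, 16]
MOD      -> [-4, 0]
SWAP     -> [0, -4]
OVER     -> [0, -4, 0]
DUP      -> [0, -4, 0, 0]
ADD      -> [0, -4, 0]
SWAP     -> [0, 0, -4]
OVER     -> [0, 0, -4, 0]
SWAP     -> [0, 0, 0, -4]
POP      -> [0, 0, 0]
OVER     -> [0, 0, 0, 0]
ROT      -> [0, 0, 0, 0]
NEG      -> [0, 0, 0, 0]
MUL      -> [0, 0, 0]
SWAP     -> [0, 0, 0]
SUB      -> [0, 0]
NEG      -> [0, 0]
POP      -> [0]
DUP      -> [0, 0]
MUL      -> [0]
PUSH 5   -> [0, 5]
DIV      -> [0]
NEG      -> [0]
PUSH -34 -> [0, -34]
ADD      -> [-34]
NEG      -> [34]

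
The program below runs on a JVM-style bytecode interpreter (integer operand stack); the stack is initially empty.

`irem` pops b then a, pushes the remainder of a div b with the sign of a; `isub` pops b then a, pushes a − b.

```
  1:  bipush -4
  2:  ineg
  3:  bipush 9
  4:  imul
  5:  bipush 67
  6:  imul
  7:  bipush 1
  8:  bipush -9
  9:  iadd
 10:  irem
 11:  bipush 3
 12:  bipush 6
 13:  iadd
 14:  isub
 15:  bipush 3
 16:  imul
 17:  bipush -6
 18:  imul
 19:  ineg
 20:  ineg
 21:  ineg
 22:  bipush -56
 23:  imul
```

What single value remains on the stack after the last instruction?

bipush -4  → [-4]
ineg       → [4]
bipush 9   → [4, 9]
imul       → [36]
bipush 67  → [36, 67]
imul       → [2412]
bipush 1   → [2412, 1]
bipush -9  → [2412, 1, -9]
iadd       → [2412, -8]
irem       → [4]
bipush 3   → [4, 3]
bipush 6   → [4, 3, 6]
iadd       → [4, 9]
isub       → [-5]
bipush 3   → [-5, 3]
imul       → [-15]
bipush -6  → [-15, -6]
imul       → [90]
ineg       → [-90]
ineg       → [90]
ineg       → [-90]
bipush -56 → [-90, -56]
imul       → [5040]

5040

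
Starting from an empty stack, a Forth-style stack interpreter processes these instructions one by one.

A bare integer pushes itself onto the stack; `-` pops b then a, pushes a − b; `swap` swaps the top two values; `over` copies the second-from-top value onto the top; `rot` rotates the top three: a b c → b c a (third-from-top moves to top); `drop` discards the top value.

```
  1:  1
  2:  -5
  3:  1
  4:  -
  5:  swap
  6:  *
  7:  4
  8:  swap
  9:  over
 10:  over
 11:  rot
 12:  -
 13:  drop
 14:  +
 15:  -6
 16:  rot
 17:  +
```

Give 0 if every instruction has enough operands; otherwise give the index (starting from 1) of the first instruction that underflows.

16

1     1
-5    1 -5
1     1 -5 1
-     1 -6
swap  -6 1
*     -6
4     -6 4
swap  4 -6
over  4 -6 4
over  4 -6 4 -6
rot   4 4 -6 -6
-     4 4 0
drop  4 4
+     8
-6    8 -6
rot  — needs 3 operands, stack has 2 → underflow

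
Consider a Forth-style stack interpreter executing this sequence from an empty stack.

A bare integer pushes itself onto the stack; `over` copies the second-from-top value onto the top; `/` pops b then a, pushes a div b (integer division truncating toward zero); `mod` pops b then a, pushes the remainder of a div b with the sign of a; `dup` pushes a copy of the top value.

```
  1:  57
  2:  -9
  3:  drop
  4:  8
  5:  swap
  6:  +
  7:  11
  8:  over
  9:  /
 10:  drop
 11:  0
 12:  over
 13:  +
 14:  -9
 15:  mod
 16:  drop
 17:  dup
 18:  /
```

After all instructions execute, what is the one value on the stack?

57   : 57
-9   : 57 -9
drop : 57
8    : 57 8
swap : 8 57
+    : 65
11   : 65 11
over : 65 11 65
/    : 65 0
drop : 65
0    : 65 0
over : 65 0 65
+    : 65 65
-9   : 65 65 -9
mod  : 65 2
drop : 65
dup  : 65 65
/    : 1

1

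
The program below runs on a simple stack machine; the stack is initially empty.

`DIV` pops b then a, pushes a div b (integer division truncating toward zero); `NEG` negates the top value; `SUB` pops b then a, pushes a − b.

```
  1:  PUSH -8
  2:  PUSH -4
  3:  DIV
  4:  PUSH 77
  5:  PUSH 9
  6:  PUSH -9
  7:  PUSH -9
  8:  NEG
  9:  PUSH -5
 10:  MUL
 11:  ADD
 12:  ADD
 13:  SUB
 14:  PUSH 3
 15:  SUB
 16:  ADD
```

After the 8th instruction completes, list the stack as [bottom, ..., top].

[2, 77, 9, -9, 9]

PUSH -8  -8
PUSH -4  -8 -4
DIV      2
PUSH 77  2 77
PUSH 9   2 77 9
PUSH -9  2 77 9 -9
PUSH -9  2 77 9 -9 -9
NEG      2 77 9 -9 9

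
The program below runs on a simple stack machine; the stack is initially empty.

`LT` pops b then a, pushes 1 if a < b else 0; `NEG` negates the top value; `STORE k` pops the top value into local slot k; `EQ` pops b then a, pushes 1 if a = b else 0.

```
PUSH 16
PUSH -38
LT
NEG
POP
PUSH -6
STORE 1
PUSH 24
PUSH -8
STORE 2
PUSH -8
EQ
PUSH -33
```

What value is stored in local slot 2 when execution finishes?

-8

PUSH 16  : [16]
PUSH -38 : [16, -38]
LT       : [0]
NEG      : [0]
POP      : []
PUSH -6  : [-6]
STORE 1  : []
PUSH 24  : [24]
PUSH -8  : [24, -8]
STORE 2  : [24]
PUSH -8  : [24, -8]
EQ       : [0]
PUSH -33 : [0, -33]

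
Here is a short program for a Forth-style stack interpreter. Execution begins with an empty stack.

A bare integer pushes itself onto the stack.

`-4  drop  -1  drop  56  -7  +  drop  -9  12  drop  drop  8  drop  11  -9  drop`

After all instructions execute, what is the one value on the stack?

-4    -4
drop  (empty)
-1    -1
drop  (empty)
56    56
-7    56 -7
+     49
drop  (empty)
-9    -9
12    -9 12
drop  -9
drop  (empty)
8     8
drop  (empty)
11    11
-9    11 -9
drop  11

11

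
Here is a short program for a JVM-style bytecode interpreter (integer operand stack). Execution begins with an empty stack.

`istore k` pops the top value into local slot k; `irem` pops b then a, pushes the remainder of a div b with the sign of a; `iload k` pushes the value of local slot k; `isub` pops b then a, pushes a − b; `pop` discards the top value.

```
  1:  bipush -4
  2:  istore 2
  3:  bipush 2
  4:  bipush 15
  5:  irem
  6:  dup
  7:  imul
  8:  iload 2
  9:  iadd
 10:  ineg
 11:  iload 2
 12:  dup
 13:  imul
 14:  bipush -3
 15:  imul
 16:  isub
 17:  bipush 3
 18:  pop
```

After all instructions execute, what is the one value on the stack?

bipush -4 -> -4
istore 2  -> (empty)
bipush 2  -> 2
bipush 15 -> 2 15
irem      -> 2
dup       -> 2 2
imul      -> 4
iload 2   -> 4 -4
iadd      -> 0
ineg      -> 0
iload 2   -> 0 -4
dup       -> 0 -4 -4
imul      -> 0 16
bipush -3 -> 0 16 -3
imul      -> 0 -48
isub      -> 48
bipush 3  -> 48 3
pop       -> 48

48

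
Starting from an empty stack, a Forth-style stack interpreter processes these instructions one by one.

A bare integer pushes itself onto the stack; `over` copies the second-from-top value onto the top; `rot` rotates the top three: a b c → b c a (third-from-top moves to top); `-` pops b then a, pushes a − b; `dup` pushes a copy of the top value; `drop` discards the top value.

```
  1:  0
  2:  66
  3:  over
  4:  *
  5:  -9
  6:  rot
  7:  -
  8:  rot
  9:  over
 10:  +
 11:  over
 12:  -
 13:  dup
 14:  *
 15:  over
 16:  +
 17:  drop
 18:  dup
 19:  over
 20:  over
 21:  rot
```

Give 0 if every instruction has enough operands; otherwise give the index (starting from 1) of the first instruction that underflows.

0     0
66    0 66
over  0 66 0
*     0 0
-9    0 0 -9
rot   0 -9 0
-     0 -9
rot  — needs 3 operands, stack has 2 → underflow

8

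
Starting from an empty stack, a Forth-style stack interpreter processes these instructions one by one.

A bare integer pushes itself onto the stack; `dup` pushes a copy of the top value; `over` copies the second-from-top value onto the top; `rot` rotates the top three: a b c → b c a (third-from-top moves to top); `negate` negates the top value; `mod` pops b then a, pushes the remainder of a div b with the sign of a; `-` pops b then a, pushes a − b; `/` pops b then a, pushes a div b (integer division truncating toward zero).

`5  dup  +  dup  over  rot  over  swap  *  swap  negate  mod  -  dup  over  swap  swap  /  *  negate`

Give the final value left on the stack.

-10

5      : [5]
dup    : [5, 5]
+      : [10]
dup    : [10, 10]
over   : [10, 10, 10]
rot    : [10, 10, 10]
over   : [10, 10, 10, 10]
swap   : [10, 10, 10, 10]
*      : [10, 10, 100]
swap   : [10, 100, 10]
negate : [10, 100, -10]
mod    : [10, 0]
-      : [10]
dup    : [10, 10]
over   : [10, 10, 10]
swap   : [10, 10, 10]
swap   : [10, 10, 10]
/      : [10, 1]
*      : [10]
negate : [-10]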